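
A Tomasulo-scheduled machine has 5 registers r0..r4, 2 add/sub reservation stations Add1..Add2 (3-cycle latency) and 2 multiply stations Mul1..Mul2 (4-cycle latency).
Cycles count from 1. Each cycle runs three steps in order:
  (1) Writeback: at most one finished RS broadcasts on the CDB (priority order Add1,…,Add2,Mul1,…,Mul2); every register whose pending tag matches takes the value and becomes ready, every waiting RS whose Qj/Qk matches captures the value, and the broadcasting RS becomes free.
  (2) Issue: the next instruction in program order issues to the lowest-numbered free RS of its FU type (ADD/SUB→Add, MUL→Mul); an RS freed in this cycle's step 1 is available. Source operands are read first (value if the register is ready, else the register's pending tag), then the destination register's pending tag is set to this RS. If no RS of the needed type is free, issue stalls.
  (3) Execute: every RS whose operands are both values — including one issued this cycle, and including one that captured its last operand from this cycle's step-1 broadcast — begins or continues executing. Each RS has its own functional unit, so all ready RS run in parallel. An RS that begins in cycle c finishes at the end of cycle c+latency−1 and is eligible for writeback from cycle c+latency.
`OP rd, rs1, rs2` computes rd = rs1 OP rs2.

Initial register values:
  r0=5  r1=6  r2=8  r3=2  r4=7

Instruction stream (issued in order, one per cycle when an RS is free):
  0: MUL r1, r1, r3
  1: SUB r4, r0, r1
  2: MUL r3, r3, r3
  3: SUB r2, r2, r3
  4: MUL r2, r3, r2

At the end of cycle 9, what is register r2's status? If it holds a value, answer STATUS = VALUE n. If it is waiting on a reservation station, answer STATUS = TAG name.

STATUS = TAG Mul1

  c1: issue MUL r1<-Mul1  regs: r0:5,r1:Mul1,r2:8,r3:2,r4:7
  c2: issue SUB r4<-Add1  regs: r0:5,r1:Mul1,r2:8,r3:2,r4:Add1
  c3: issue MUL r3<-Mul2  regs: r0:5,r1:Mul1,r2:8,r3:Mul2,r4:Add1
  c4: issue SUB r2<-Add2  regs: r0:5,r1:Mul1,r2:Add2,r3:Mul2,r4:Add1
  c5: CDB Mul1=12; issue MUL r2<-Mul1  regs: r0:5,r1:12,r2:Mul1,r3:Mul2,r4:Add1
  c6: -  regs: r0:5,r1:12,r2:Mul1,r3:Mul2,r4:Add1
  c7: CDB Mul2=4  regs: r0:5,r1:12,r2:Mul1,r3:4,r4:Add1
  c8: CDB Add1=-7  regs: r0:5,r1:12,r2:Mul1,r3:4,r4:-7
  c9: -  regs: r0:5,r1:12,r2:Mul1,r3:4,r4:-7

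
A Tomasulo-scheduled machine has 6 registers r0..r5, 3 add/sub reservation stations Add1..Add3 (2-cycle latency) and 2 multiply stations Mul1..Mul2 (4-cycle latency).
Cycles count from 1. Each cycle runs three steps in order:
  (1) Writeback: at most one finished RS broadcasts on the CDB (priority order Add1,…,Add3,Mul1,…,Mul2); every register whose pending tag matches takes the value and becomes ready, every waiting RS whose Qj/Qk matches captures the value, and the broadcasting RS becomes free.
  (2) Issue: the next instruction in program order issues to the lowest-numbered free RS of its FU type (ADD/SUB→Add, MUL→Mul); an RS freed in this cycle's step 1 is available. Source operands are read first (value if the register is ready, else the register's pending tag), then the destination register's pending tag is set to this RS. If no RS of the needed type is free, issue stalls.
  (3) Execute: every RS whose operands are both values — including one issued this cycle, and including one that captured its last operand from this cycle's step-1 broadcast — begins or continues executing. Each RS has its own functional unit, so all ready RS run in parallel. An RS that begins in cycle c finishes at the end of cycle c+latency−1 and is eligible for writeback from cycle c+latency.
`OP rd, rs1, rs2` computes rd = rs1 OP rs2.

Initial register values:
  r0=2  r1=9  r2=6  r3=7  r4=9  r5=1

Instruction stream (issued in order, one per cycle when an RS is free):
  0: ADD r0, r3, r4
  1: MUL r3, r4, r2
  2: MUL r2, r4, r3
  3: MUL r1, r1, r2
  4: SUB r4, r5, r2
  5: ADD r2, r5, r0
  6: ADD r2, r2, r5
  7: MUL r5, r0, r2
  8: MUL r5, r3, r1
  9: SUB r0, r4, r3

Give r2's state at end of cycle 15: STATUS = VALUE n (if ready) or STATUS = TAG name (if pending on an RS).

STATUS = VALUE 18

  c1: issue ADD r0<-Add1  regs: r0:Add1,r1:9,r2:6,r3:7,r4:9,r5:1
  c2: issue MUL r3<-Mul1  regs: r0:Add1,r1:9,r2:6,r3:Mul1,r4:9,r5:1
  c3: CDB Add1=16; issue MUL r2<-Mul2  regs: r0:16,r1:9,r2:Mul2,r3:Mul1,r4:9,r5:1
  c4: stall  regs: r0:16,r1:9,r2:Mul2,r3:Mul1,r4:9,r5:1
  c5: stall  regs: r0:16,r1:9,r2:Mul2,r3:Mul1,r4:9,r5:1
  c6: CDB Mul1=54; issue MUL r1<-Mul1  regs: r0:16,r1:Mul1,r2:Mul2,r3:54,r4:9,r5:1
  c7: issue SUB r4<-Add1  regs: r0:16,r1:Mul1,r2:Mul2,r3:54,r4:Add1,r5:1
  c8: issue ADD r2<-Add2  regs: r0:16,r1:Mul1,r2:Add2,r3:54,r4:Add1,r5:1
  c9: issue ADD r2<-Add3  regs: r0:16,r1:Mul1,r2:Add3,r3:54,r4:Add1,r5:1
  c10: CDB Add2=17; stall  regs: r0:16,r1:Mul1,r2:Add3,r3:54,r4:Add1,r5:1
  c11: CDB Mul2=486; issue MUL r5<-Mul2  regs: r0:16,r1:Mul1,r2:Add3,r3:54,r4:Add1,r5:Mul2
  c12: CDB Add3=18; stall  regs: r0:16,r1:Mul1,r2:18,r3:54,r4:Add1,r5:Mul2
  c13: CDB Add1=-485; stall  regs: r0:16,r1:Mul1,r2:18,r3:54,r4:-485,r5:Mul2
  c14: stall  regs: r0:16,r1:Mul1,r2:18,r3:54,r4:-485,r5:Mul2
  c15: CDB Mul1=4374; issue MUL r5<-Mul1  regs: r0:16,r1:4374,r2:18,r3:54,r4:-485,r5:Mul1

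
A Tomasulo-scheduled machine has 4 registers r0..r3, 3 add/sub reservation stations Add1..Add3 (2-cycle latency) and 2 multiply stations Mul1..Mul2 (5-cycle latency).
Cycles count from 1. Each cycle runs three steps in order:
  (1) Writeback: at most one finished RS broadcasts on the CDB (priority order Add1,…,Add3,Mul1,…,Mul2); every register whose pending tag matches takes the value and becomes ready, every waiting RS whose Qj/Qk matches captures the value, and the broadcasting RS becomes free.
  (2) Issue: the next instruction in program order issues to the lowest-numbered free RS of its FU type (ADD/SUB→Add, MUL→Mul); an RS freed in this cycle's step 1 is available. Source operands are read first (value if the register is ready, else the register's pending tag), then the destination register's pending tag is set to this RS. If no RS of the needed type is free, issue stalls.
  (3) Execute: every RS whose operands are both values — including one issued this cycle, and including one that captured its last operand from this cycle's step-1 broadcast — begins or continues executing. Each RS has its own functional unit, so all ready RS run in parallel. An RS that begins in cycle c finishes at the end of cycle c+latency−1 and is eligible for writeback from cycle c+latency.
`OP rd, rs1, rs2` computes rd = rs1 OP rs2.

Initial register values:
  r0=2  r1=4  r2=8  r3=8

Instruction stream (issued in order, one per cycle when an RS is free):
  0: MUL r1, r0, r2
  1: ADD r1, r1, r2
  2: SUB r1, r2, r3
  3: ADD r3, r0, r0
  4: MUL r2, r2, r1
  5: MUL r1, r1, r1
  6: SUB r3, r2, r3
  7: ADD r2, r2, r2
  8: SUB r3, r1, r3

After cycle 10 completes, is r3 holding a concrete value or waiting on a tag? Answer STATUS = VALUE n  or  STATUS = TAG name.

c1: issue MUL r1<-Mul1 | r0:2,r1:Mul1,r2:8,r3:8
c2: issue ADD r1<-Add1 | r0:2,r1:Add1,r2:8,r3:8
c3: issue SUB r1<-Add2 | r0:2,r1:Add2,r2:8,r3:8
c4: issue ADD r3<-Add3 | r0:2,r1:Add2,r2:8,r3:Add3
c5: CDB Add2=0; issue MUL r2<-Mul2 | r0:2,r1:0,r2:Mul2,r3:Add3
c6: CDB Add3=4; stall | r0:2,r1:0,r2:Mul2,r3:4
c7: CDB Mul1=16; issue MUL r1<-Mul1 | r0:2,r1:Mul1,r2:Mul2,r3:4
c8: issue SUB r3<-Add2 | r0:2,r1:Mul1,r2:Mul2,r3:Add2
c9: CDB Add1=24; issue ADD r2<-Add1 | r0:2,r1:Mul1,r2:Add1,r3:Add2
c10: CDB Mul2=0; issue SUB r3<-Add3 | r0:2,r1:Mul1,r2:Add1,r3:Add3

STATUS = TAG Add3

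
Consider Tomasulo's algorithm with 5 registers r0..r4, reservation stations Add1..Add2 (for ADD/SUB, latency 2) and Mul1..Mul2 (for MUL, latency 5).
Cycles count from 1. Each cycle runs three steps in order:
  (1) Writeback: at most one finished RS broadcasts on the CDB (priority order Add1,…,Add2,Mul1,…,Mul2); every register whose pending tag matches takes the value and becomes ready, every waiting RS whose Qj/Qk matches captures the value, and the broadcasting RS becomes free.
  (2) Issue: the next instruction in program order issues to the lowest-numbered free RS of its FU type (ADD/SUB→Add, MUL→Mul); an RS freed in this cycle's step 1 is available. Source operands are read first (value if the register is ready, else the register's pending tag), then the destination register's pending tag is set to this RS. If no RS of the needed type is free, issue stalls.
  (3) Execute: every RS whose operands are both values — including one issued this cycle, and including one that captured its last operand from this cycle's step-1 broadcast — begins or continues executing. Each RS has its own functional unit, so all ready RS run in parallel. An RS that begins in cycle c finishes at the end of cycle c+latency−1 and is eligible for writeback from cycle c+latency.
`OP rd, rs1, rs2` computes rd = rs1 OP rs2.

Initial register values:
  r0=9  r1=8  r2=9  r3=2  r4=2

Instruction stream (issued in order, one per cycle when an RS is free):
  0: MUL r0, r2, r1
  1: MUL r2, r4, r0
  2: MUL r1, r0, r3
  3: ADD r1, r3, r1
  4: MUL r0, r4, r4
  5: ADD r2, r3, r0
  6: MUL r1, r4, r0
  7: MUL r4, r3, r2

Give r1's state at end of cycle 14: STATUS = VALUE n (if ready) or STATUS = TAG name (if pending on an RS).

cycle 1: issue MUL r0<-Mul1 // r0:Mul1,r1:8,r2:9,r3:2,r4:2
cycle 2: issue MUL r2<-Mul2 // r0:Mul1,r1:8,r2:Mul2,r3:2,r4:2
cycle 3: stall // r0:Mul1,r1:8,r2:Mul2,r3:2,r4:2
cycle 4: stall // r0:Mul1,r1:8,r2:Mul2,r3:2,r4:2
cycle 5: stall // r0:Mul1,r1:8,r2:Mul2,r3:2,r4:2
cycle 6: CDB Mul1=72; issue MUL r1<-Mul1 // r0:72,r1:Mul1,r2:Mul2,r3:2,r4:2
cycle 7: issue ADD r1<-Add1 // r0:72,r1:Add1,r2:Mul2,r3:2,r4:2
cycle 8: stall // r0:72,r1:Add1,r2:Mul2,r3:2,r4:2
cycle 9: stall // r0:72,r1:Add1,r2:Mul2,r3:2,r4:2
cycle 10: stall // r0:72,r1:Add1,r2:Mul2,r3:2,r4:2
cycle 11: CDB Mul1=144; issue MUL r0<-Mul1 // r0:Mul1,r1:Add1,r2:Mul2,r3:2,r4:2
cycle 12: CDB Mul2=144; issue ADD r2<-Add2 // r0:Mul1,r1:Add1,r2:Add2,r3:2,r4:2
cycle 13: CDB Add1=146; issue MUL r1<-Mul2 // r0:Mul1,r1:Mul2,r2:Add2,r3:2,r4:2
cycle 14: stall // r0:Mul1,r1:Mul2,r2:Add2,r3:2,r4:2

STATUS = TAG Mul2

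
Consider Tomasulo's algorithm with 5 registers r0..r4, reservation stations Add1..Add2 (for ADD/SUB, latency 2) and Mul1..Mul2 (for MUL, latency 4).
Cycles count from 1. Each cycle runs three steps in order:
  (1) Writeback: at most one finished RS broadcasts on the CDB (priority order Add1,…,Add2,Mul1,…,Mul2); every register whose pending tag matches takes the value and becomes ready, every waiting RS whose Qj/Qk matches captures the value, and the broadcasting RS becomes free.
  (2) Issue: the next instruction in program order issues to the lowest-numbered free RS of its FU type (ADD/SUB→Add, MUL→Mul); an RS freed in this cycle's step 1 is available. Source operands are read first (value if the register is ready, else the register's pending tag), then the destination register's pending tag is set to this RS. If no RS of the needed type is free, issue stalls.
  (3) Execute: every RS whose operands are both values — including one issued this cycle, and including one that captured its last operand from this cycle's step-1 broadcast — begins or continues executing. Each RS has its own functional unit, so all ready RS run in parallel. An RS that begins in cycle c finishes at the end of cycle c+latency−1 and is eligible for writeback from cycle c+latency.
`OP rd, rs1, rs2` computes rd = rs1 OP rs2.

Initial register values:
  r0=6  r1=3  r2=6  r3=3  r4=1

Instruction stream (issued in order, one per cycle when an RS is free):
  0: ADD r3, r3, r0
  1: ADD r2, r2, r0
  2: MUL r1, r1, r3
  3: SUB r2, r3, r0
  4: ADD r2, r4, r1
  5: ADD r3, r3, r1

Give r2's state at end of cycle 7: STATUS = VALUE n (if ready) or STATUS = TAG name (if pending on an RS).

  c1: issue ADD r3<-Add1  regs: r0:6,r1:3,r2:6,r3:Add1,r4:1
  c2: issue ADD r2<-Add2  regs: r0:6,r1:3,r2:Add2,r3:Add1,r4:1
  c3: CDB Add1=9; issue MUL r1<-Mul1  regs: r0:6,r1:Mul1,r2:Add2,r3:9,r4:1
  c4: CDB Add2=12; issue SUB r2<-Add1  regs: r0:6,r1:Mul1,r2:Add1,r3:9,r4:1
  c5: issue ADD r2<-Add2  regs: r0:6,r1:Mul1,r2:Add2,r3:9,r4:1
  c6: CDB Add1=3; issue ADD r3<-Add1  regs: r0:6,r1:Mul1,r2:Add2,r3:Add1,r4:1
  c7: CDB Mul1=27  regs: r0:6,r1:27,r2:Add2,r3:Add1,r4:1

STATUS = TAG Add2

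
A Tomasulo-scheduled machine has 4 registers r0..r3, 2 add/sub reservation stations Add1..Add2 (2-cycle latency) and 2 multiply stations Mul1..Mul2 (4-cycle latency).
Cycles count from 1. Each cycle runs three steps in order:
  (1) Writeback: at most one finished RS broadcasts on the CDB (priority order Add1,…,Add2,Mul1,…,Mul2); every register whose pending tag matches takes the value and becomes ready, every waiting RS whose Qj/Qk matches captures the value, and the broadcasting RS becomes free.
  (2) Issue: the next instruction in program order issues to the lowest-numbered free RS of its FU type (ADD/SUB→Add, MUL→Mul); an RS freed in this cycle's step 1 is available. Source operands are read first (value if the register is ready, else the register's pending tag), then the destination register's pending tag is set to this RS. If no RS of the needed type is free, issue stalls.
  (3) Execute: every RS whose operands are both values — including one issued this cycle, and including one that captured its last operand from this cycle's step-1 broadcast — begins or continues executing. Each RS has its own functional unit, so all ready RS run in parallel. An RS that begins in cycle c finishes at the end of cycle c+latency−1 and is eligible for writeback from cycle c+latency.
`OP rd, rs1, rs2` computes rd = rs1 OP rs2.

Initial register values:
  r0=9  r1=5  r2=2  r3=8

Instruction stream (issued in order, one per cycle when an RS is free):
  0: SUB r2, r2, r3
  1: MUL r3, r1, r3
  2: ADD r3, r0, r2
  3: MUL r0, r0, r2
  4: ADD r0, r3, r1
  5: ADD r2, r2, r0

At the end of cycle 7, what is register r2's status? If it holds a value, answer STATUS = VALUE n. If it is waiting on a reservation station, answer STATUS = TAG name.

c1: issue SUB r2<-Add1 | r0:9,r1:5,r2:Add1,r3:8
c2: issue MUL r3<-Mul1 | r0:9,r1:5,r2:Add1,r3:Mul1
c3: CDB Add1=-6; issue ADD r3<-Add1 | r0:9,r1:5,r2:-6,r3:Add1
c4: issue MUL r0<-Mul2 | r0:Mul2,r1:5,r2:-6,r3:Add1
c5: CDB Add1=3; issue ADD r0<-Add1 | r0:Add1,r1:5,r2:-6,r3:3
c6: CDB Mul1=40; issue ADD r2<-Add2 | r0:Add1,r1:5,r2:Add2,r3:3
c7: CDB Add1=8 | r0:8,r1:5,r2:Add2,r3:3

STATUS = TAG Add2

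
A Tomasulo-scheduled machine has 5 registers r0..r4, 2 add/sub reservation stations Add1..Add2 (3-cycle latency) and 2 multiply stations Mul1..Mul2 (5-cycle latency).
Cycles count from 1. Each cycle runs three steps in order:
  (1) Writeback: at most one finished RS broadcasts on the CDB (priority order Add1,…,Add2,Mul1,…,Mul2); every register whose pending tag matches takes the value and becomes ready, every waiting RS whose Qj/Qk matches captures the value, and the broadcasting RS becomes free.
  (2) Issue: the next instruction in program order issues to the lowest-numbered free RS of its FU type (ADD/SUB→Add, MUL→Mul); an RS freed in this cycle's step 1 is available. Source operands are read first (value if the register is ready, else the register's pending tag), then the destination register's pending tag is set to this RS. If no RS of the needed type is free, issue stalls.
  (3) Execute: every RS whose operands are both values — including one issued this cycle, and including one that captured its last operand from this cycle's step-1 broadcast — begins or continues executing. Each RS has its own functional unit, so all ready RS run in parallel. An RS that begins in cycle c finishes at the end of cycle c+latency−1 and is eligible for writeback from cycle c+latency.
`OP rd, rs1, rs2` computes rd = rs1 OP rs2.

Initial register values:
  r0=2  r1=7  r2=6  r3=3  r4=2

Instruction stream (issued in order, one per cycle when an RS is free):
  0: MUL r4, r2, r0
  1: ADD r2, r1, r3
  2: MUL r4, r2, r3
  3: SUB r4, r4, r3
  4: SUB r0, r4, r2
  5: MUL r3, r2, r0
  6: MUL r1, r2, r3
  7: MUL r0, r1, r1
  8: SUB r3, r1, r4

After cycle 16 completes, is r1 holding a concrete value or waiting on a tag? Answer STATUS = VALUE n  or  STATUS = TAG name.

cycle 1: issue MUL r4<-Mul1 // r0:2,r1:7,r2:6,r3:3,r4:Mul1
cycle 2: issue ADD r2<-Add1 // r0:2,r1:7,r2:Add1,r3:3,r4:Mul1
cycle 3: issue MUL r4<-Mul2 // r0:2,r1:7,r2:Add1,r3:3,r4:Mul2
cycle 4: issue SUB r4<-Add2 // r0:2,r1:7,r2:Add1,r3:3,r4:Add2
cycle 5: CDB Add1=10; issue SUB r0<-Add1 // r0:Add1,r1:7,r2:10,r3:3,r4:Add2
cycle 6: CDB Mul1=12; issue MUL r3<-Mul1 // r0:Add1,r1:7,r2:10,r3:Mul1,r4:Add2
cycle 7: stall // r0:Add1,r1:7,r2:10,r3:Mul1,r4:Add2
cycle 8: stall // r0:Add1,r1:7,r2:10,r3:Mul1,r4:Add2
cycle 9: stall // r0:Add1,r1:7,r2:10,r3:Mul1,r4:Add2
cycle 10: CDB Mul2=30; issue MUL r1<-Mul2 // r0:Add1,r1:Mul2,r2:10,r3:Mul1,r4:Add2
cycle 11: stall // r0:Add1,r1:Mul2,r2:10,r3:Mul1,r4:Add2
cycle 12: stall // r0:Add1,r1:Mul2,r2:10,r3:Mul1,r4:Add2
cycle 13: CDB Add2=27; stall // r0:Add1,r1:Mul2,r2:10,r3:Mul1,r4:27
cycle 14: stall // r0:Add1,r1:Mul2,r2:10,r3:Mul1,r4:27
cycle 15: stall // r0:Add1,r1:Mul2,r2:10,r3:Mul1,r4:27
cycle 16: CDB Add1=17; stall // r0:17,r1:Mul2,r2:10,r3:Mul1,r4:27

STATUS = TAG Mul2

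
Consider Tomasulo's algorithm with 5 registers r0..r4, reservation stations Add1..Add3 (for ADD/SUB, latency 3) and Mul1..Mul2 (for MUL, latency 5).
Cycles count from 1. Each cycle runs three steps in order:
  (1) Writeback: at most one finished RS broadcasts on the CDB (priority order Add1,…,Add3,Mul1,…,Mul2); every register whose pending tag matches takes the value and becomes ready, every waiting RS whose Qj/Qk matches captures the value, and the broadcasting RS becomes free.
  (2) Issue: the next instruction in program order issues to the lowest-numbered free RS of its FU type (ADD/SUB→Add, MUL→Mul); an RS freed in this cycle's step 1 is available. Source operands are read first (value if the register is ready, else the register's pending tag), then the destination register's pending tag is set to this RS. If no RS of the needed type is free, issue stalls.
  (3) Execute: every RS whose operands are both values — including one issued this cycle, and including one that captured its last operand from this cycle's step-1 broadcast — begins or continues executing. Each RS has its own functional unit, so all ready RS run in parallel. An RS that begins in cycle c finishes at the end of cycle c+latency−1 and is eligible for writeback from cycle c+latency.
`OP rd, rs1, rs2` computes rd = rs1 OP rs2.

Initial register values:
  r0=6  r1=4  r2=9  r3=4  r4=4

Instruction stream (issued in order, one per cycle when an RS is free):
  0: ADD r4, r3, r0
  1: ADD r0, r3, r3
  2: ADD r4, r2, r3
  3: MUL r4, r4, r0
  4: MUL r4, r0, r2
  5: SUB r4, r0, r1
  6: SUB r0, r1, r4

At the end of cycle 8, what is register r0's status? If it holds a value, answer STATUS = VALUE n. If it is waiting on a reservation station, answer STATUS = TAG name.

cycle 1: issue ADD r4<-Add1 // r0:6,r1:4,r2:9,r3:4,r4:Add1
cycle 2: issue ADD r0<-Add2 // r0:Add2,r1:4,r2:9,r3:4,r4:Add1
cycle 3: issue ADD r4<-Add3 // r0:Add2,r1:4,r2:9,r3:4,r4:Add3
cycle 4: CDB Add1=10; issue MUL r4<-Mul1 // r0:Add2,r1:4,r2:9,r3:4,r4:Mul1
cycle 5: CDB Add2=8; issue MUL r4<-Mul2 // r0:8,r1:4,r2:9,r3:4,r4:Mul2
cycle 6: CDB Add3=13; issue SUB r4<-Add1 // r0:8,r1:4,r2:9,r3:4,r4:Add1
cycle 7: issue SUB r0<-Add2 // r0:Add2,r1:4,r2:9,r3:4,r4:Add1
cycle 8: - // r0:Add2,r1:4,r2:9,r3:4,r4:Add1

STATUS = TAG Add2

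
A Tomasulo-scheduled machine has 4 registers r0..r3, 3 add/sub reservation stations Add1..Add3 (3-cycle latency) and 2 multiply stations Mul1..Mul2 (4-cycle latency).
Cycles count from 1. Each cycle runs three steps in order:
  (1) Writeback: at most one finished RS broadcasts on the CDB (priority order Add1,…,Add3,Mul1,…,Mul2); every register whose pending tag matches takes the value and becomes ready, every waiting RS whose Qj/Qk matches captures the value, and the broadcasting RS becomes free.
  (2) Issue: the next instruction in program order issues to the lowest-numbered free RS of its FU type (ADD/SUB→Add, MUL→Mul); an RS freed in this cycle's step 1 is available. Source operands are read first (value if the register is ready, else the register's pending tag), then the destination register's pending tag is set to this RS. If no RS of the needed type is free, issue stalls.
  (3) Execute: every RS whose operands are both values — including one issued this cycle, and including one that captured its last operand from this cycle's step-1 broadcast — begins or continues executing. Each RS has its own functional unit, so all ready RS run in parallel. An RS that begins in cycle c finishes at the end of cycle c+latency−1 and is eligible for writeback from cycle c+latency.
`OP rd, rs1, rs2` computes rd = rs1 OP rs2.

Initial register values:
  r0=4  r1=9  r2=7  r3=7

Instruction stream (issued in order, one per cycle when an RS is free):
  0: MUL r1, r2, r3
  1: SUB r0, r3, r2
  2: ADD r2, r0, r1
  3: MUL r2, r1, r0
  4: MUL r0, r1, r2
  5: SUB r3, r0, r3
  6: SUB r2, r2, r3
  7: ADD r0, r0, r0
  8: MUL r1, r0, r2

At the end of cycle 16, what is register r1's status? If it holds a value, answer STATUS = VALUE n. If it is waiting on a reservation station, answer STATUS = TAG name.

cycle 1: issue MUL r1<-Mul1 // r0:4,r1:Mul1,r2:7,r3:7
cycle 2: issue SUB r0<-Add1 // r0:Add1,r1:Mul1,r2:7,r3:7
cycle 3: issue ADD r2<-Add2 // r0:Add1,r1:Mul1,r2:Add2,r3:7
cycle 4: issue MUL r2<-Mul2 // r0:Add1,r1:Mul1,r2:Mul2,r3:7
cycle 5: CDB Add1=0; stall // r0:0,r1:Mul1,r2:Mul2,r3:7
cycle 6: CDB Mul1=49; issue MUL r0<-Mul1 // r0:Mul1,r1:49,r2:Mul2,r3:7
cycle 7: issue SUB r3<-Add1 // r0:Mul1,r1:49,r2:Mul2,r3:Add1
cycle 8: issue SUB r2<-Add3 // r0:Mul1,r1:49,r2:Add3,r3:Add1
cycle 9: CDB Add2=49; issue ADD r0<-Add2 // r0:Add2,r1:49,r2:Add3,r3:Add1
cycle 10: CDB Mul2=0; issue MUL r1<-Mul2 // r0:Add2,r1:Mul2,r2:Add3,r3:Add1
cycle 11: - // r0:Add2,r1:Mul2,r2:Add3,r3:Add1
cycle 12: - // r0:Add2,r1:Mul2,r2:Add3,r3:Add1
cycle 13: - // r0:Add2,r1:Mul2,r2:Add3,r3:Add1
cycle 14: CDB Mul1=0 // r0:Add2,r1:Mul2,r2:Add3,r3:Add1
cycle 15: - // r0:Add2,r1:Mul2,r2:Add3,r3:Add1
cycle 16: - // r0:Add2,r1:Mul2,r2:Add3,r3:Add1

STATUS = TAG Mul2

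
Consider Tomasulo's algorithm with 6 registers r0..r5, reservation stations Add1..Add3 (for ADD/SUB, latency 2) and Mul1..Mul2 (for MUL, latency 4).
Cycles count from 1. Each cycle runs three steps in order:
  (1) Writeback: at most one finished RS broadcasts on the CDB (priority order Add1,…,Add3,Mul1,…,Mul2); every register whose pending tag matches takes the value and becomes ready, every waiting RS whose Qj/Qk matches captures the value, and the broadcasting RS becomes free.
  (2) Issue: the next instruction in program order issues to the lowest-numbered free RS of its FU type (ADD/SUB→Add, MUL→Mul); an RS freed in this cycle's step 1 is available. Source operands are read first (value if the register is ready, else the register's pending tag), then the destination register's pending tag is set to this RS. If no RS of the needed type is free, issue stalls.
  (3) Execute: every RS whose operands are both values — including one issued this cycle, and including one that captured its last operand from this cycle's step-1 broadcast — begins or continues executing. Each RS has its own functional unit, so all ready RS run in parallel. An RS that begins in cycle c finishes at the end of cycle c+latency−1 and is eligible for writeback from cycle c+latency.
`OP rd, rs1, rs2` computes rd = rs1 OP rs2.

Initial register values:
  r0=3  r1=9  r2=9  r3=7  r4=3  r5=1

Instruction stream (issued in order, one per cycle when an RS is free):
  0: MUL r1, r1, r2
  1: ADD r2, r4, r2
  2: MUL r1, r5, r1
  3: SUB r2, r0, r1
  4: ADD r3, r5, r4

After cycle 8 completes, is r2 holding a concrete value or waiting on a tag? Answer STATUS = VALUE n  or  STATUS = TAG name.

STATUS = TAG Add1

cycle 1: issue MUL r1<-Mul1 // r0:3,r1:Mul1,r2:9,r3:7,r4:3,r5:1
cycle 2: issue ADD r2<-Add1 // r0:3,r1:Mul1,r2:Add1,r3:7,r4:3,r5:1
cycle 3: issue MUL r1<-Mul2 // r0:3,r1:Mul2,r2:Add1,r3:7,r4:3,r5:1
cycle 4: CDB Add1=12; issue SUB r2<-Add1 // r0:3,r1:Mul2,r2:Add1,r3:7,r4:3,r5:1
cycle 5: CDB Mul1=81; issue ADD r3<-Add2 // r0:3,r1:Mul2,r2:Add1,r3:Add2,r4:3,r5:1
cycle 6: - // r0:3,r1:Mul2,r2:Add1,r3:Add2,r4:3,r5:1
cycle 7: CDB Add2=4 // r0:3,r1:Mul2,r2:Add1,r3:4,r4:3,r5:1
cycle 8: - // r0:3,r1:Mul2,r2:Add1,r3:4,r4:3,r5:1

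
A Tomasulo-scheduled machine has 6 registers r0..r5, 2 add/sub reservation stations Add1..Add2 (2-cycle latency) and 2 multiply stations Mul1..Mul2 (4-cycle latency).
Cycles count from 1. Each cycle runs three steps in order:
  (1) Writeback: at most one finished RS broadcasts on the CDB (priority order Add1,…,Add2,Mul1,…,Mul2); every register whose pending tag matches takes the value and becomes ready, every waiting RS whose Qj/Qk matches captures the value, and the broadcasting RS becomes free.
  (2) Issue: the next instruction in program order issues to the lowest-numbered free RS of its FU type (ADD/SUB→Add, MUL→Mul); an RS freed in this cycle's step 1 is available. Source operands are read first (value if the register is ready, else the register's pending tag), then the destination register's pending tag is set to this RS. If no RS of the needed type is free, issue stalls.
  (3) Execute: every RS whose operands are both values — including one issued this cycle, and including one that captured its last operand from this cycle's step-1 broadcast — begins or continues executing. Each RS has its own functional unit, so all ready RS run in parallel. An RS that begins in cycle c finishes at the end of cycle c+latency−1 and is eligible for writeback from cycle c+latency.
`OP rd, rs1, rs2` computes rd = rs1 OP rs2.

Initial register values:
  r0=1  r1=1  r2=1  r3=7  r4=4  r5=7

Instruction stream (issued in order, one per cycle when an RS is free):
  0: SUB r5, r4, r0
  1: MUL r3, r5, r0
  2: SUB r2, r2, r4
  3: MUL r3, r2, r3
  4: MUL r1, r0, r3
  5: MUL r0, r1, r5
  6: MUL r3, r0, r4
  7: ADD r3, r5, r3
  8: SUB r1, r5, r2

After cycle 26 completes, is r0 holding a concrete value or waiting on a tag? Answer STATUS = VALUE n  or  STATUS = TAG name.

STATUS = VALUE -27

c1: issue SUB r5<-Add1 | r0:1,r1:1,r2:1,r3:7,r4:4,r5:Add1
c2: issue MUL r3<-Mul1 | r0:1,r1:1,r2:1,r3:Mul1,r4:4,r5:Add1
c3: CDB Add1=3; issue SUB r2<-Add1 | r0:1,r1:1,r2:Add1,r3:Mul1,r4:4,r5:3
c4: issue MUL r3<-Mul2 | r0:1,r1:1,r2:Add1,r3:Mul2,r4:4,r5:3
c5: CDB Add1=-3; stall | r0:1,r1:1,r2:-3,r3:Mul2,r4:4,r5:3
c6: stall | r0:1,r1:1,r2:-3,r3:Mul2,r4:4,r5:3
c7: CDB Mul1=3; issue MUL r1<-Mul1 | r0:1,r1:Mul1,r2:-3,r3:Mul2,r4:4,r5:3
c8: stall | r0:1,r1:Mul1,r2:-3,r3:Mul2,r4:4,r5:3
c9: stall | r0:1,r1:Mul1,r2:-3,r3:Mul2,r4:4,r5:3
c10: stall | r0:1,r1:Mul1,r2:-3,r3:Mul2,r4:4,r5:3
c11: CDB Mul2=-9; issue MUL r0<-Mul2 | r0:Mul2,r1:Mul1,r2:-3,r3:-9,r4:4,r5:3
c12: stall | r0:Mul2,r1:Mul1,r2:-3,r3:-9,r4:4,r5:3
c13: stall | r0:Mul2,r1:Mul1,r2:-3,r3:-9,r4:4,r5:3
c14: stall | r0:Mul2,r1:Mul1,r2:-3,r3:-9,r4:4,r5:3
c15: CDB Mul1=-9; issue MUL r3<-Mul1 | r0:Mul2,r1:-9,r2:-3,r3:Mul1,r4:4,r5:3
c16: issue ADD r3<-Add1 | r0:Mul2,r1:-9,r2:-3,r3:Add1,r4:4,r5:3
c17: issue SUB r1<-Add2 | r0:Mul2,r1:Add2,r2:-3,r3:Add1,r4:4,r5:3
c18: - | r0:Mul2,r1:Add2,r2:-3,r3:Add1,r4:4,r5:3
c19: CDB Add2=6 | r0:Mul2,r1:6,r2:-3,r3:Add1,r4:4,r5:3
c20: CDB Mul2=-27 | r0:-27,r1:6,r2:-3,r3:Add1,r4:4,r5:3
c21: - | r0:-27,r1:6,r2:-3,r3:Add1,r4:4,r5:3
c22: - | r0:-27,r1:6,r2:-3,r3:Add1,r4:4,r5:3
c23: - | r0:-27,r1:6,r2:-3,r3:Add1,r4:4,r5:3
c24: CDB Mul1=-108 | r0:-27,r1:6,r2:-3,r3:Add1,r4:4,r5:3
c25: - | r0:-27,r1:6,r2:-3,r3:Add1,r4:4,r5:3
c26: CDB Add1=-105 | r0:-27,r1:6,r2:-3,r3:-105,r4:4,r5:3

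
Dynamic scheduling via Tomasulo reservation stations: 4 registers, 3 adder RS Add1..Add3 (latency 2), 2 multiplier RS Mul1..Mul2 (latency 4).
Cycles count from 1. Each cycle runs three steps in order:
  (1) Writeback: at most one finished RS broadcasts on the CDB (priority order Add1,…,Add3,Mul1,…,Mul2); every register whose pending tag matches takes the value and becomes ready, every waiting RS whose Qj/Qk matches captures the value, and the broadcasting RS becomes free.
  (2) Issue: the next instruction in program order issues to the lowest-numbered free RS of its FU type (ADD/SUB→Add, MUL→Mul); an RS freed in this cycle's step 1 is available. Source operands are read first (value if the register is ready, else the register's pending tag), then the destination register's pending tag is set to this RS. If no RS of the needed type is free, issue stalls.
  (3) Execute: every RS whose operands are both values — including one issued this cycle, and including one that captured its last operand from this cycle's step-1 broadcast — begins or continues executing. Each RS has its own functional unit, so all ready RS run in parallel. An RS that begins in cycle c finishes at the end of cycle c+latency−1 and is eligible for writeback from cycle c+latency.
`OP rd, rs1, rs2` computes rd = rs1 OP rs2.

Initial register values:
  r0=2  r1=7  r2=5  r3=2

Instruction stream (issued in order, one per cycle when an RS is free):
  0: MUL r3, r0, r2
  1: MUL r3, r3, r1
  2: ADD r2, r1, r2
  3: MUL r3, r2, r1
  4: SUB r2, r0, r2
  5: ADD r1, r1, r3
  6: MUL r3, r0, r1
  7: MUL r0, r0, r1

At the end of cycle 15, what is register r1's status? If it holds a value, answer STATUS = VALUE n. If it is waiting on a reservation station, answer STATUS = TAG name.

cycle 1: issue MUL r3<-Mul1 // r0:2,r1:7,r2:5,r3:Mul1
cycle 2: issue MUL r3<-Mul2 // r0:2,r1:7,r2:5,r3:Mul2
cycle 3: issue ADD r2<-Add1 // r0:2,r1:7,r2:Add1,r3:Mul2
cycle 4: stall // r0:2,r1:7,r2:Add1,r3:Mul2
cycle 5: CDB Add1=12; stall // r0:2,r1:7,r2:12,r3:Mul2
cycle 6: CDB Mul1=10; issue MUL r3<-Mul1 // r0:2,r1:7,r2:12,r3:Mul1
cycle 7: issue SUB r2<-Add1 // r0:2,r1:7,r2:Add1,r3:Mul1
cycle 8: issue ADD r1<-Add2 // r0:2,r1:Add2,r2:Add1,r3:Mul1
cycle 9: CDB Add1=-10; stall // r0:2,r1:Add2,r2:-10,r3:Mul1
cycle 10: CDB Mul1=84; issue MUL r3<-Mul1 // r0:2,r1:Add2,r2:-10,r3:Mul1
cycle 11: CDB Mul2=70; issue MUL r0<-Mul2 // r0:Mul2,r1:Add2,r2:-10,r3:Mul1
cycle 12: CDB Add2=91 // r0:Mul2,r1:91,r2:-10,r3:Mul1
cycle 13: - // r0:Mul2,r1:91,r2:-10,r3:Mul1
cycle 14: - // r0:Mul2,r1:91,r2:-10,r3:Mul1
cycle 15: - // r0:Mul2,r1:91,r2:-10,r3:Mul1

STATUS = VALUE 91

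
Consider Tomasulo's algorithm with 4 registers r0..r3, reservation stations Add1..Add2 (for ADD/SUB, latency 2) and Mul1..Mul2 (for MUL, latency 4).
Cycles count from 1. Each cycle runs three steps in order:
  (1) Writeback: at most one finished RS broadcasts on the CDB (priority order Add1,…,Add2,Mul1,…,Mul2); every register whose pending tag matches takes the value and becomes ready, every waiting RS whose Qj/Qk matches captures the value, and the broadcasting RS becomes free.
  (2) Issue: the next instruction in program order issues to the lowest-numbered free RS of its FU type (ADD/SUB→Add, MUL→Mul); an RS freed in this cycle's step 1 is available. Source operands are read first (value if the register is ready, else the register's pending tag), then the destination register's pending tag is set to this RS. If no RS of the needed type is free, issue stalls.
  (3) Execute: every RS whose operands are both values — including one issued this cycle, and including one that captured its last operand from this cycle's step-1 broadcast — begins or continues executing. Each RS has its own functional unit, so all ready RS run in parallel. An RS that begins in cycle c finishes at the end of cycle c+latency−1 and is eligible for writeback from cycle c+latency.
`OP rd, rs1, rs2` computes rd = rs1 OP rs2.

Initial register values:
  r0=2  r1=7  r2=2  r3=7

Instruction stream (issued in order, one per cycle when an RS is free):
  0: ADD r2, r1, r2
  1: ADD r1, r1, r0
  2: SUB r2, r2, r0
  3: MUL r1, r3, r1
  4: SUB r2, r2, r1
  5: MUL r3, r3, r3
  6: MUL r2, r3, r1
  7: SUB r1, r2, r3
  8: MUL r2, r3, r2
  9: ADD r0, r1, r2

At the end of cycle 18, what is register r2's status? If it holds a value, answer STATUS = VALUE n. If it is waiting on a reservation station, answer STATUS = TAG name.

c1: issue ADD r2<-Add1 | r0:2,r1:7,r2:Add1,r3:7
c2: issue ADD r1<-Add2 | r0:2,r1:Add2,r2:Add1,r3:7
c3: CDB Add1=9; issue SUB r2<-Add1 | r0:2,r1:Add2,r2:Add1,r3:7
c4: CDB Add2=9; issue MUL r1<-Mul1 | r0:2,r1:Mul1,r2:Add1,r3:7
c5: CDB Add1=7; issue SUB r2<-Add1 | r0:2,r1:Mul1,r2:Add1,r3:7
c6: issue MUL r3<-Mul2 | r0:2,r1:Mul1,r2:Add1,r3:Mul2
c7: stall | r0:2,r1:Mul1,r2:Add1,r3:Mul2
c8: CDB Mul1=63; issue MUL r2<-Mul1 | r0:2,r1:63,r2:Mul1,r3:Mul2
c9: issue SUB r1<-Add2 | r0:2,r1:Add2,r2:Mul1,r3:Mul2
c10: CDB Add1=-56; stall | r0:2,r1:Add2,r2:Mul1,r3:Mul2
c11: CDB Mul2=49; issue MUL r2<-Mul2 | r0:2,r1:Add2,r2:Mul2,r3:49
c12: issue ADD r0<-Add1 | r0:Add1,r1:Add2,r2:Mul2,r3:49
c13: - | r0:Add1,r1:Add2,r2:Mul2,r3:49
c14: - | r0:Add1,r1:Add2,r2:Mul2,r3:49
c15: CDB Mul1=3087 | r0:Add1,r1:Add2,r2:Mul2,r3:49
c16: - | r0:Add1,r1:Add2,r2:Mul2,r3:49
c17: CDB Add2=3038 | r0:Add1,r1:3038,r2:Mul2,r3:49
c18: - | r0:Add1,r1:3038,r2:Mul2,r3:49

STATUS = TAG Mul2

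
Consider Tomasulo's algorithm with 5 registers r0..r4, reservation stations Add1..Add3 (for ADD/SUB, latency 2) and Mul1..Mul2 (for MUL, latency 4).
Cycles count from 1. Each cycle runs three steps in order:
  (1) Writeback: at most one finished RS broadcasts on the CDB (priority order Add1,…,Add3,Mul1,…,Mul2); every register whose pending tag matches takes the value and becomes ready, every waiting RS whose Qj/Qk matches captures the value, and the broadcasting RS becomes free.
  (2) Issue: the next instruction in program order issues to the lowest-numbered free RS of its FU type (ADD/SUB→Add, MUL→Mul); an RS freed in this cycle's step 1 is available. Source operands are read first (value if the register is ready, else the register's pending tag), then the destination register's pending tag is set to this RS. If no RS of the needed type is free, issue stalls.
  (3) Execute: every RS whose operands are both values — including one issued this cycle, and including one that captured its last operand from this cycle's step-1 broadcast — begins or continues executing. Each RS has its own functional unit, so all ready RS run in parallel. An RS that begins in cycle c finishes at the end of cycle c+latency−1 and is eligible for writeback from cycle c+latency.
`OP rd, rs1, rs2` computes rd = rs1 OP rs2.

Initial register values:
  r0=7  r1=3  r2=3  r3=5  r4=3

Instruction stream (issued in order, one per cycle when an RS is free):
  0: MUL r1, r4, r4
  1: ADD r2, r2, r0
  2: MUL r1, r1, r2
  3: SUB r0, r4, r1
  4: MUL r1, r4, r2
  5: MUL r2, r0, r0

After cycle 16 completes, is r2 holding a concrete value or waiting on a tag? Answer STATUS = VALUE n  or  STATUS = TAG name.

c1: issue MUL r1<-Mul1 | r0:7,r1:Mul1,r2:3,r3:5,r4:3
c2: issue ADD r2<-Add1 | r0:7,r1:Mul1,r2:Add1,r3:5,r4:3
c3: issue MUL r1<-Mul2 | r0:7,r1:Mul2,r2:Add1,r3:5,r4:3
c4: CDB Add1=10; issue SUB r0<-Add1 | r0:Add1,r1:Mul2,r2:10,r3:5,r4:3
c5: CDB Mul1=9; issue MUL r1<-Mul1 | r0:Add1,r1:Mul1,r2:10,r3:5,r4:3
c6: stall | r0:Add1,r1:Mul1,r2:10,r3:5,r4:3
c7: stall | r0:Add1,r1:Mul1,r2:10,r3:5,r4:3
c8: stall | r0:Add1,r1:Mul1,r2:10,r3:5,r4:3
c9: CDB Mul1=30; issue MUL r2<-Mul1 | r0:Add1,r1:30,r2:Mul1,r3:5,r4:3
c10: CDB Mul2=90 | r0:Add1,r1:30,r2:Mul1,r3:5,r4:3
c11: - | r0:Add1,r1:30,r2:Mul1,r3:5,r4:3
c12: CDB Add1=-87 | r0:-87,r1:30,r2:Mul1,r3:5,r4:3
c13: - | r0:-87,r1:30,r2:Mul1,r3:5,r4:3
c14: - | r0:-87,r1:30,r2:Mul1,r3:5,r4:3
c15: - | r0:-87,r1:30,r2:Mul1,r3:5,r4:3
c16: CDB Mul1=7569 | r0:-87,r1:30,r2:7569,r3:5,r4:3

STATUS = VALUE 7569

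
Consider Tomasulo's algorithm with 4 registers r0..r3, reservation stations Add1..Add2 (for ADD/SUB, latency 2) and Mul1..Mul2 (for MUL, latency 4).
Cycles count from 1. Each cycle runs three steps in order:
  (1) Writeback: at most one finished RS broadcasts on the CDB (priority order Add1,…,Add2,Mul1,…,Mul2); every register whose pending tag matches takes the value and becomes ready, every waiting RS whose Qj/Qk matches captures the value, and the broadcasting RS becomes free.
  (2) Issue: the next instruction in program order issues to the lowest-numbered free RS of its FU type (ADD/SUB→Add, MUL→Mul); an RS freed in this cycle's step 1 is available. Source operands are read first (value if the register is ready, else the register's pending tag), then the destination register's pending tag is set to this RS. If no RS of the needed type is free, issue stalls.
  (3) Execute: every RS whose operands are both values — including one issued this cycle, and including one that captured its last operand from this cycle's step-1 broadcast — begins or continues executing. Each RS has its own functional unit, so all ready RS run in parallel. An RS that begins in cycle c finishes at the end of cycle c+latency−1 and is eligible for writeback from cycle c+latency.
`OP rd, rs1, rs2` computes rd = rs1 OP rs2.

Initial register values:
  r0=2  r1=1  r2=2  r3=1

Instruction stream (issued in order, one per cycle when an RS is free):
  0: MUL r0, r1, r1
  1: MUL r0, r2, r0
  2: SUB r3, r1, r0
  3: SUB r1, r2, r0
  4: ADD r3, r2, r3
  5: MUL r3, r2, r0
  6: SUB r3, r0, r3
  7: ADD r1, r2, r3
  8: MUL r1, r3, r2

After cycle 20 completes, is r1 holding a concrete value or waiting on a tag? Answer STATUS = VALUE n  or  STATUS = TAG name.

cycle 1: issue MUL r0<-Mul1 // r0:Mul1,r1:1,r2:2,r3:1
cycle 2: issue MUL r0<-Mul2 // r0:Mul2,r1:1,r2:2,r3:1
cycle 3: issue SUB r3<-Add1 // r0:Mul2,r1:1,r2:2,r3:Add1
cycle 4: issue SUB r1<-Add2 // r0:Mul2,r1:Add2,r2:2,r3:Add1
cycle 5: CDB Mul1=1; stall // r0:Mul2,r1:Add2,r2:2,r3:Add1
cycle 6: stall // r0:Mul2,r1:Add2,r2:2,r3:Add1
cycle 7: stall // r0:Mul2,r1:Add2,r2:2,r3:Add1
cycle 8: stall // r0:Mul2,r1:Add2,r2:2,r3:Add1
cycle 9: CDB Mul2=2; stall // r0:2,r1:Add2,r2:2,r3:Add1
cycle 10: stall // r0:2,r1:Add2,r2:2,r3:Add1
cycle 11: CDB Add1=-1; issue ADD r3<-Add1 // r0:2,r1:Add2,r2:2,r3:Add1
cycle 12: CDB Add2=0; issue MUL r3<-Mul1 // r0:2,r1:0,r2:2,r3:Mul1
cycle 13: CDB Add1=1; issue SUB r3<-Add1 // r0:2,r1:0,r2:2,r3:Add1
cycle 14: issue ADD r1<-Add2 // r0:2,r1:Add2,r2:2,r3:Add1
cycle 15: issue MUL r1<-Mul2 // r0:2,r1:Mul2,r2:2,r3:Add1
cycle 16: CDB Mul1=4 // r0:2,r1:Mul2,r2:2,r3:Add1
cycle 17: - // r0:2,r1:Mul2,r2:2,r3:Add1
cycle 18: CDB Add1=-2 // r0:2,r1:Mul2,r2:2,r3:-2
cycle 19: - // r0:2,r1:Mul2,r2:2,r3:-2
cycle 20: CDB Add2=0 // r0:2,r1:Mul2,r2:2,r3:-2

STATUS = TAG Mul2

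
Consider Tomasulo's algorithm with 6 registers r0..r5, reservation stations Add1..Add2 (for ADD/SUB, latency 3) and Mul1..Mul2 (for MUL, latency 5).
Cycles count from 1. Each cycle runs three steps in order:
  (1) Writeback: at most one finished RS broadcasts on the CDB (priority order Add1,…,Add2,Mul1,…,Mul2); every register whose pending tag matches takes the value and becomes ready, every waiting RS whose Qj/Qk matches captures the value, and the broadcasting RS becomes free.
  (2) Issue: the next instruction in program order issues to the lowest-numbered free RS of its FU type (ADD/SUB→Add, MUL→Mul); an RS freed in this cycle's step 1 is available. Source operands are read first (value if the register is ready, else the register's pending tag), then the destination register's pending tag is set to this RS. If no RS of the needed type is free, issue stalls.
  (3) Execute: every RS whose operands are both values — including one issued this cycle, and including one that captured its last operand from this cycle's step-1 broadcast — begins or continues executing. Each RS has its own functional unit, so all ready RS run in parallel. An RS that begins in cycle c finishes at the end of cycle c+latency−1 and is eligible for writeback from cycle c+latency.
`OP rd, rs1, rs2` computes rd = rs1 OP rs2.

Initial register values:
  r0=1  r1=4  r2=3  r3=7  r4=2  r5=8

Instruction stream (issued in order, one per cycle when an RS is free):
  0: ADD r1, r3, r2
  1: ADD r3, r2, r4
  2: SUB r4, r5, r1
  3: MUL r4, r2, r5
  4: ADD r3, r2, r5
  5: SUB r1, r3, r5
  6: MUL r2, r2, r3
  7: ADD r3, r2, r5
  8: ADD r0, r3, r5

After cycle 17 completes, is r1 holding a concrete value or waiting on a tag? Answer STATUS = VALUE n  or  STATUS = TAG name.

cycle 1: issue ADD r1<-Add1 // r0:1,r1:Add1,r2:3,r3:7,r4:2,r5:8
cycle 2: issue ADD r3<-Add2 // r0:1,r1:Add1,r2:3,r3:Add2,r4:2,r5:8
cycle 3: stall // r0:1,r1:Add1,r2:3,r3:Add2,r4:2,r5:8
cycle 4: CDB Add1=10; issue SUB r4<-Add1 // r0:1,r1:10,r2:3,r3:Add2,r4:Add1,r5:8
cycle 5: CDB Add2=5; issue MUL r4<-Mul1 // r0:1,r1:10,r2:3,r3:5,r4:Mul1,r5:8
cycle 6: issue ADD r3<-Add2 // r0:1,r1:10,r2:3,r3:Add2,r4:Mul1,r5:8
cycle 7: CDB Add1=-2; issue SUB r1<-Add1 // r0:1,r1:Add1,r2:3,r3:Add2,r4:Mul1,r5:8
cycle 8: issue MUL r2<-Mul2 // r0:1,r1:Add1,r2:Mul2,r3:Add2,r4:Mul1,r5:8
cycle 9: CDB Add2=11; issue ADD r3<-Add2 // r0:1,r1:Add1,r2:Mul2,r3:Add2,r4:Mul1,r5:8
cycle 10: CDB Mul1=24; stall // r0:1,r1:Add1,r2:Mul2,r3:Add2,r4:24,r5:8
cycle 11: stall // r0:1,r1:Add1,r2:Mul2,r3:Add2,r4:24,r5:8
cycle 12: CDB Add1=3; issue ADD r0<-Add1 // r0:Add1,r1:3,r2:Mul2,r3:Add2,r4:24,r5:8
cycle 13: - // r0:Add1,r1:3,r2:Mul2,r3:Add2,r4:24,r5:8
cycle 14: CDB Mul2=33 // r0:Add1,r1:3,r2:33,r3:Add2,r4:24,r5:8
cycle 15: - // r0:Add1,r1:3,r2:33,r3:Add2,r4:24,r5:8
cycle 16: - // r0:Add1,r1:3,r2:33,r3:Add2,r4:24,r5:8
cycle 17: CDB Add2=41 // r0:Add1,r1:3,r2:33,r3:41,r4:24,r5:8

STATUS = VALUE 3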